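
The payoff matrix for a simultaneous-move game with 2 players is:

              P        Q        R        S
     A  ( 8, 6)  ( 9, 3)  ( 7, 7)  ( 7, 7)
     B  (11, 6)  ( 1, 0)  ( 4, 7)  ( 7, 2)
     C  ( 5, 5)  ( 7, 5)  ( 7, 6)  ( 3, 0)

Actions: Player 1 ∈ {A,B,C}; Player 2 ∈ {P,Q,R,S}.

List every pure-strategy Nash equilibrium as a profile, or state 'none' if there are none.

(A,P): not NE [P1→B gives 11>8; P2→S gives 7>6]
(A,Q): not NE [P2→S gives 7>3]
(A,R): NE
(A,S): NE
(B,P): not NE [P2→R gives 7>6]
(B,Q): not NE [P1→A gives 9>1; P2→R gives 7>0]
(B,R): not NE [P1→C gives 7>4]
(B,S): not NE [P2→R gives 7>2]
(C,P): not NE [P1→B gives 11>5; P2→R gives 6>5]
(C,Q): not NE [P1→A gives 9>7; P2→R gives 6>5]
(C,R): NE
(C,S): not NE [P1→B gives 7>3; P2→R gives 6>0]

NE set: (A,R), (A,S), (C,R)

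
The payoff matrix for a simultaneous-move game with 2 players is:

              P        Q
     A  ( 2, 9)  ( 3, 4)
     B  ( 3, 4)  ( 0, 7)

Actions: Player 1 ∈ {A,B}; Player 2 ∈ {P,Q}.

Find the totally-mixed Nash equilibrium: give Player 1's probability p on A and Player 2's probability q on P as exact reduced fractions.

P1 indiff ⇒ q·2+(1-q)·3 = q·3+(1-q)·0 ⇒ q(-1) = (1-q)(-3) ⇒ q = 3/4
P2 indiff ⇒ p·9+(1-p)·4 = p·4+(1-p)·7 ⇒ p(5) = (1-p)(3) ⇒ p = 3/8

(p,q) = (3/8, 3/4)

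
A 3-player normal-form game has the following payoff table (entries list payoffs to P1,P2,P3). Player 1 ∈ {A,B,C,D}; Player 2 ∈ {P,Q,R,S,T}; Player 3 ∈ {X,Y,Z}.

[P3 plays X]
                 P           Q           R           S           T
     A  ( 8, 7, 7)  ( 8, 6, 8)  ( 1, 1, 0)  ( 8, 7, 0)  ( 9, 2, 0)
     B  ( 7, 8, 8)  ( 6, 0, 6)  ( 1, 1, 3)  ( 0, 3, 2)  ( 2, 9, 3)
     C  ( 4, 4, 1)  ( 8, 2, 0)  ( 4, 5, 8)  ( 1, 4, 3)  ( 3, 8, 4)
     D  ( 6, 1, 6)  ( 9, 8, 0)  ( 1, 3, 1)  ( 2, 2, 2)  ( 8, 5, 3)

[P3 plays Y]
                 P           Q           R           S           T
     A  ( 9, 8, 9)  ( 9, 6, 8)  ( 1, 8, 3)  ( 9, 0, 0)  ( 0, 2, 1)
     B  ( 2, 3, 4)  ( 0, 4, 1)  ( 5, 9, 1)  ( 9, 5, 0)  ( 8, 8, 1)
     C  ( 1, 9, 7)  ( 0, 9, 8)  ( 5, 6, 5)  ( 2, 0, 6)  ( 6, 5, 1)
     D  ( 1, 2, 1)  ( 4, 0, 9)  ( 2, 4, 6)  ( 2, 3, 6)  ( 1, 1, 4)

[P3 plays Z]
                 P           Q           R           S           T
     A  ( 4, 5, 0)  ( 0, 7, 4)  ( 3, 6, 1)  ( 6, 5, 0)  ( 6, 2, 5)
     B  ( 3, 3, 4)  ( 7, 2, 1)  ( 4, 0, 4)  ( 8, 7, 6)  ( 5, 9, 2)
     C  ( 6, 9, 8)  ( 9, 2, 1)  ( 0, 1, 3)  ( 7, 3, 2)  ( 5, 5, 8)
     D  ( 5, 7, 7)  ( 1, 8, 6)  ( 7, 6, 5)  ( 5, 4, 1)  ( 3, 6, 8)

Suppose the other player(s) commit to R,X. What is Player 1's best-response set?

argmax u_1 = {C}

u_1(A vs R,X) = 1
u_1(B vs R,X) = 1
u_1(C vs R,X) = 4
u_1(D vs R,X) = 1
max payoff 4 at {C}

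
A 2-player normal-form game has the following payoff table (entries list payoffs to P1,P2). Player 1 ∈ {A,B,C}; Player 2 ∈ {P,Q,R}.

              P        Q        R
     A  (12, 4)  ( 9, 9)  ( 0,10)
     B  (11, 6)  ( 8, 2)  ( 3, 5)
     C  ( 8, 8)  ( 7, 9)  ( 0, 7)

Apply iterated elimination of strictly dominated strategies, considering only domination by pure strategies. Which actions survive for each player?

Survivors P1:{A,B} P2:{P,R}

P1 drop C (B beats it: P:11>8 Q:8>7 R:3>0)
P2 drop Q (R beats it: A:10>9 B:5>2)
P1→{A,B} P2→{P,R}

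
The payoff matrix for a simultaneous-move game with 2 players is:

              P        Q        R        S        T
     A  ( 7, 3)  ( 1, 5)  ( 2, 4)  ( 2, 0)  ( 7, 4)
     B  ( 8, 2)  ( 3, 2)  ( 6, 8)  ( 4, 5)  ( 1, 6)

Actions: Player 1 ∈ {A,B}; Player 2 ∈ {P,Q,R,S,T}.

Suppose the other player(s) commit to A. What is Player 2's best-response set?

u_2(P vs A) = 3
u_2(Q vs A) = 5
u_2(R vs A) = 4
u_2(S vs A) = 0
u_2(T vs A) = 4
max payoff 5 at {Q}

BR_2 = {Q}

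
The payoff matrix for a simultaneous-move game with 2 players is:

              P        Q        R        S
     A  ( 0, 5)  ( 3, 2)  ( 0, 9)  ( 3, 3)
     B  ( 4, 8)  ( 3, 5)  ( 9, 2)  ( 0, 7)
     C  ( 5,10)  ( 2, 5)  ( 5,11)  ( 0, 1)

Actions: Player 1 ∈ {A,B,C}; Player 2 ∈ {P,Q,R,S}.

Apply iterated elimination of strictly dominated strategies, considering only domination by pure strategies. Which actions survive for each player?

P2 drop Q (P beats it: A:5>2 B:8>5 C:10>5)
P2 drop S (P beats it: A:5>3 B:8>7 C:10>1)
P1 drop A (B beats it: P:4>0 R:9>0)
P1→{B,C} P2→{P,R}

Survivors P1:{B,C} P2:{P,R}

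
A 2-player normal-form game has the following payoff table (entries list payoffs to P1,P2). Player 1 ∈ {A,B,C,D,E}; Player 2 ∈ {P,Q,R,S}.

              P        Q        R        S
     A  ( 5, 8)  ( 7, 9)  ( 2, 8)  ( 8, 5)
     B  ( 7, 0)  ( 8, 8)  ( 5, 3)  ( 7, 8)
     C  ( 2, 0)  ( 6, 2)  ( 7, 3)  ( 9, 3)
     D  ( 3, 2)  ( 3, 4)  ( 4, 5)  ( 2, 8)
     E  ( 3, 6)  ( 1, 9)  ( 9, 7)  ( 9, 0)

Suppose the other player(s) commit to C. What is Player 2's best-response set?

u_2(P vs C) = 0
u_2(Q vs C) = 2
u_2(R vs C) = 3
u_2(S vs C) = 3
max payoff 3 at {R,S}

BR_2 = {R,S}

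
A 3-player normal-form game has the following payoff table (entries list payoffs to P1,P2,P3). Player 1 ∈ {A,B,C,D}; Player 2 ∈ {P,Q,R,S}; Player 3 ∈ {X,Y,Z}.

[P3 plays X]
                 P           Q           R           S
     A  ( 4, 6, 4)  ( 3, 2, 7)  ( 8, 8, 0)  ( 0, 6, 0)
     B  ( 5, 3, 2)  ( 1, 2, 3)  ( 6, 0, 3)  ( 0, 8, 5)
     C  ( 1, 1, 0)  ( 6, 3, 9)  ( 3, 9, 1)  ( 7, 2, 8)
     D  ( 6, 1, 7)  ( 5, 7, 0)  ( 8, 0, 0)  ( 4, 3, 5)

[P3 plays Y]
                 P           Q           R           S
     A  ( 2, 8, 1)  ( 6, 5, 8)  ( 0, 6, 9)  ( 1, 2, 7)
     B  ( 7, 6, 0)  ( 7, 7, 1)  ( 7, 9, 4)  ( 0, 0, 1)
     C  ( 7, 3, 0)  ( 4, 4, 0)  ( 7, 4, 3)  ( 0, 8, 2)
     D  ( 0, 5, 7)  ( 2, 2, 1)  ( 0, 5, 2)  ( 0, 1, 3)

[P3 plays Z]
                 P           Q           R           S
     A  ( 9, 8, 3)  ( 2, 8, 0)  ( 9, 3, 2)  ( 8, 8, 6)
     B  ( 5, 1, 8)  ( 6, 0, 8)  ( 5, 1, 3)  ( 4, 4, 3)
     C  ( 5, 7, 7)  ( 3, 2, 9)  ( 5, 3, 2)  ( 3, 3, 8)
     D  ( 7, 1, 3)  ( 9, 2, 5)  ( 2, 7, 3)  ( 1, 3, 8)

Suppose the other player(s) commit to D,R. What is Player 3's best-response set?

BR_3 = {Z}

u_3(X vs D,R) = 0
u_3(Y vs D,R) = 2
u_3(Z vs D,R) = 3
max payoff 3 at {Z}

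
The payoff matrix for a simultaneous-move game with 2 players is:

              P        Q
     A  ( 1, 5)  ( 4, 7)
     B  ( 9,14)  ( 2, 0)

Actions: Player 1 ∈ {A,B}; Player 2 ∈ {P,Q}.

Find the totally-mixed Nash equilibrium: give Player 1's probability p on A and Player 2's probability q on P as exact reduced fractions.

P1 indiff ⇒ q·1+(1-q)·4 = q·9+(1-q)·2 ⇒ q(-8) = (1-q)(-2) ⇒ q = 1/5
P2 indiff ⇒ p·5+(1-p)·14 = p·7+(1-p)·0 ⇒ p(-2) = (1-p)(-14) ⇒ p = 7/8

(p,q) = (7/8, 1/5)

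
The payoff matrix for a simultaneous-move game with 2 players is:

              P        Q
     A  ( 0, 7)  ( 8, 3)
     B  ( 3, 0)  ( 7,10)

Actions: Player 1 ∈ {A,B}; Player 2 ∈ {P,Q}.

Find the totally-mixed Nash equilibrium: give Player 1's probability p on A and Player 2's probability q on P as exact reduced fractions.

P1 mixes 5/7 on A; P2 mixes 1/4 on P

P1 indiff ⇒ q·0+(1-q)·8 = q·3+(1-q)·7 ⇒ q(-3) = (1-q)(-1) ⇒ q = 1/4
P2 indiff ⇒ p·7+(1-p)·0 = p·3+(1-p)·10 ⇒ p(4) = (1-p)(10) ⇒ p = 5/7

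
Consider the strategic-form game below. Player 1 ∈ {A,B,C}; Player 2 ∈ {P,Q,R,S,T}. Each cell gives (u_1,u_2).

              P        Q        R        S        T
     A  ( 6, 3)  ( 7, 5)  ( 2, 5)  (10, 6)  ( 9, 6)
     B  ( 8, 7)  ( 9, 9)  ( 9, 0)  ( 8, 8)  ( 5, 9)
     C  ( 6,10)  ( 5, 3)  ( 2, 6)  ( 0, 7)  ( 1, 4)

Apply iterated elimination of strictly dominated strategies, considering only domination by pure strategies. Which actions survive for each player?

Survivors P1:{A,B} P2:{Q,S,T}

P1 drop C (B beats it: P:8>6 Q:9>5 R:9>2 S:8>0 T:5>1)
P2 drop P (Q beats it: A:5>3 B:9>7)
P2 drop R (S beats it: A:6>5 B:8>0)
P1→{A,B} P2→{Q,S,T}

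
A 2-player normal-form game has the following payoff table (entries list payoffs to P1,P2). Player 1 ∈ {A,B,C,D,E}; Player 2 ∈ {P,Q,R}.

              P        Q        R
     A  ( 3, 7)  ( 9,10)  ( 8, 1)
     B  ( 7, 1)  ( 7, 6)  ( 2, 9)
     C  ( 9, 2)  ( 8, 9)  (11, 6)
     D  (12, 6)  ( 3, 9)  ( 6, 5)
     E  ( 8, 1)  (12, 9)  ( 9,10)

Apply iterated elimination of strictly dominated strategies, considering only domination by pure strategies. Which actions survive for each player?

Survivors P1:{C,E} P2:{Q,R}

P1 drop A (E beats it: P:8>3 Q:12>9 R:9>8)
P1 drop B (C beats it: P:9>7 Q:8>7 R:11>2)
P2 drop P (Q beats it: C:9>2 D:9>6 E:9>1)
P1 drop D (C beats it: Q:8>3 R:11>6)
P1→{C,E} P2→{Q,R}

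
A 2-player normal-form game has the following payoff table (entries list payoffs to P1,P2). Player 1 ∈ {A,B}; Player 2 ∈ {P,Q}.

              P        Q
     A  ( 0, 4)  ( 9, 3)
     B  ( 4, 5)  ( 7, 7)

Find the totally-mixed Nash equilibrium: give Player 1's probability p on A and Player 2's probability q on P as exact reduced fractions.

P1 indiff ⇒ q·0+(1-q)·9 = q·4+(1-q)·7 ⇒ q(-4) = (1-q)(-2) ⇒ q = 1/3
P2 indiff ⇒ p·4+(1-p)·5 = p·3+(1-p)·7 ⇒ p(1) = (1-p)(2) ⇒ p = 2/3

p=2/3, q=1/3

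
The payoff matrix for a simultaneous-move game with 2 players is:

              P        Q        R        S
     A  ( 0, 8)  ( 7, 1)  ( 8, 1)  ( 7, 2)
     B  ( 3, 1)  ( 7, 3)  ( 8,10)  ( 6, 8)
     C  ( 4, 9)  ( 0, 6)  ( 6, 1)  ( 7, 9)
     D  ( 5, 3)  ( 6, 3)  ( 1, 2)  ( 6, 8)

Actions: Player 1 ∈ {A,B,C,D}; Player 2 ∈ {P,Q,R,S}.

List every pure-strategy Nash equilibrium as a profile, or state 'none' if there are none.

Nash profiles: (B,R), (C,S)

(A,P): not NE [P1→D gives 5>0]
(A,Q): not NE [P2→P gives 8>1]
(A,R): not NE [P2→P gives 8>1]
(A,S): not NE [P2→P gives 8>2]
(B,P): not NE [P1→D gives 5>3; P2→R gives 10>1]
(B,Q): not NE [P2→R gives 10>3]
(B,R): NE
(B,S): not NE [P1→C gives 7>6; P2→R gives 10>8]
(C,P): not NE [P1→D gives 5>4]
(C,Q): not NE [P1→B gives 7>0; P2→S gives 9>6]
(C,R): not NE [P1→B gives 8>6; P2→S gives 9>1]
(C,S): NE
(D,P): not NE [P2→S gives 8>3]
(D,Q): not NE [P1→B gives 7>6; P2→S gives 8>3]
(D,R): not NE [P1→B gives 8>1; P2→S gives 8>2]
(D,S): not NE [P1→C gives 7>6]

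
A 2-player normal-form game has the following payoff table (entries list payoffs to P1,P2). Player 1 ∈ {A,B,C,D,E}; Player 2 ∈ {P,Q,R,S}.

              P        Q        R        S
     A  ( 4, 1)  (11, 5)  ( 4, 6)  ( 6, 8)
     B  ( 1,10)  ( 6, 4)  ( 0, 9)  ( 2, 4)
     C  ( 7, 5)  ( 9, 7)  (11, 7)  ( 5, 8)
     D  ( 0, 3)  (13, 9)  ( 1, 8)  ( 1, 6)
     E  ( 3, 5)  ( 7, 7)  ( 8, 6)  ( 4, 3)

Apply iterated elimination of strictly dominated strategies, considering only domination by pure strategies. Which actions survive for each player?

Remaining: P1:{A,C,D} P2:{Q,R,S}

P1 drop B (A beats it: P:4>1 Q:11>6 R:4>0 S:6>2)
P1 drop E (C beats it: P:7>3 Q:9>7 R:11>8 S:5>4)
P2 drop P (Q beats it: A:5>1 C:7>5 D:9>3)
P1→{A,C,D} P2→{Q,R,S}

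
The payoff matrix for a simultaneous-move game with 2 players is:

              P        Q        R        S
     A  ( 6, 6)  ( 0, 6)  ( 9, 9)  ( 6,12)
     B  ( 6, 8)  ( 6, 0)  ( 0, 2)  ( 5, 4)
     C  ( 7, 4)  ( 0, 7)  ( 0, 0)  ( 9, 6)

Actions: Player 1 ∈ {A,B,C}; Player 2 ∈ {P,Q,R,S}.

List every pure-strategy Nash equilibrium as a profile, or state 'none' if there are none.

(A,P): not NE [P1→C gives 7>6; P2→S gives 12>6]
(A,Q): not NE [P1→B gives 6>0; P2→S gives 12>6]
(A,R): not NE [P2→S gives 12>9]
(A,S): not NE [P1→C gives 9>6]
(B,P): not NE [P1→C gives 7>6]
(B,Q): not NE [P2→P gives 8>0]
(B,R): not NE [P1→A gives 9>0; P2→P gives 8>2]
(B,S): not NE [P1→C gives 9>5; P2→P gives 8>4]
(C,P): not NE [P2→Q gives 7>4]
(C,Q): not NE [P1→B gives 6>0]
(C,R): not NE [P1→A gives 9>0; P2→Q gives 7>0]
(C,S): not NE [P2→Q gives 7>6]

No pure NE.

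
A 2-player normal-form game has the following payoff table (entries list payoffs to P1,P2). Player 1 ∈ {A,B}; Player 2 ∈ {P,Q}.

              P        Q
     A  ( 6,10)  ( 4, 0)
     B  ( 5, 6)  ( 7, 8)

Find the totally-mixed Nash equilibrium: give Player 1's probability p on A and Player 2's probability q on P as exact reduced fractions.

P1 mixes 1/6 on A; P2 mixes 3/4 on P

P1 indiff ⇒ q·6+(1-q)·4 = q·5+(1-q)·7 ⇒ q(1) = (1-q)(3) ⇒ q = 3/4
P2 indiff ⇒ p·10+(1-p)·6 = p·0+(1-p)·8 ⇒ p(10) = (1-p)(2) ⇒ p = 1/6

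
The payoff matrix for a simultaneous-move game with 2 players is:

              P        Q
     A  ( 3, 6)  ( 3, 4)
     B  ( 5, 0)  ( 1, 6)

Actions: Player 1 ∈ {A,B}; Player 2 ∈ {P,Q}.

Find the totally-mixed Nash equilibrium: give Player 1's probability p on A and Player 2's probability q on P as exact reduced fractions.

p=3/4, q=1/2

P1 indiff ⇒ q·3+(1-q)·3 = q·5+(1-q)·1 ⇒ q(-2) = (1-q)(-2) ⇒ q = 1/2
P2 indiff ⇒ p·6+(1-p)·0 = p·4+(1-p)·6 ⇒ p(2) = (1-p)(6) ⇒ p = 3/4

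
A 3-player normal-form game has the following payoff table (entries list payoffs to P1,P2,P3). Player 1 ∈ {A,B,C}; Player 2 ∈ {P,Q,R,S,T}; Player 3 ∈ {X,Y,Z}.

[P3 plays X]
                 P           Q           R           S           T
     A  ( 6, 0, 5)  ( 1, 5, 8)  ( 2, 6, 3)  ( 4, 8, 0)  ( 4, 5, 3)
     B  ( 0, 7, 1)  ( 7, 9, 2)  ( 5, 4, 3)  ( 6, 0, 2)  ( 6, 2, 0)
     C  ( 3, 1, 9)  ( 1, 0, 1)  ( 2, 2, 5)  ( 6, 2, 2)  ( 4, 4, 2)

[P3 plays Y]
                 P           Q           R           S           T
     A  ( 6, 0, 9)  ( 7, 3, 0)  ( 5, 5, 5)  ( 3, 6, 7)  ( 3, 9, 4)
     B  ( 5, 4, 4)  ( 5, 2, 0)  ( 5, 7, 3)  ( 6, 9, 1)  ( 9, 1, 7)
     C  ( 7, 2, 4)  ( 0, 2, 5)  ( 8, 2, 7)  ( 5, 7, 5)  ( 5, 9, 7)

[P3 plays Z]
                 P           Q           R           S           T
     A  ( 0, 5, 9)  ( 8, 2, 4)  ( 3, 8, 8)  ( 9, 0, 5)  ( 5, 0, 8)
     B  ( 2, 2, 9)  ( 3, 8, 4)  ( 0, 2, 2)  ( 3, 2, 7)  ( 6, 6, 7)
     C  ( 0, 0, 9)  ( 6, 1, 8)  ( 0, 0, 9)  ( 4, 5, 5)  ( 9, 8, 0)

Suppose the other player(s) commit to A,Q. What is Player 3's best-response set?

u_3(X vs A,Q) = 8
u_3(Y vs A,Q) = 0
u_3(Z vs A,Q) = 4
max payoff 8 at {X}

P3 best: {X}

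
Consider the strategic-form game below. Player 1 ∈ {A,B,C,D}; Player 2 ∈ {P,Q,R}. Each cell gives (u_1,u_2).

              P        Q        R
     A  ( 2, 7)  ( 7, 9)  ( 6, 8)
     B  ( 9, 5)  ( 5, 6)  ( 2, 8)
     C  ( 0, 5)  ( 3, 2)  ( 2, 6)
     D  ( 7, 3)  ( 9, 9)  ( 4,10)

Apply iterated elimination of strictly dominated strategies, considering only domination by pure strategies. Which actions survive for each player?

Remaining: P1:{A,D} P2:{Q,R}

P1 drop C (A beats it: P:2>0 Q:7>3 R:6>2)
P2 drop P (Q beats it: A:9>7 B:6>5 D:9>3)
P1 drop B (A beats it: Q:7>5 R:6>2)
P1→{A,D} P2→{Q,R}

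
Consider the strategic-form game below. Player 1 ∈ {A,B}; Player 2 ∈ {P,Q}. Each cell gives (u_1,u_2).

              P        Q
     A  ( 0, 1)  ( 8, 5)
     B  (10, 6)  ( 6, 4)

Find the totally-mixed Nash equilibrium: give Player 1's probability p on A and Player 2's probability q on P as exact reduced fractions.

P1 mixes 1/3 on A; P2 mixes 1/6 on P

P1 indiff ⇒ q·0+(1-q)·8 = q·10+(1-q)·6 ⇒ q(-10) = (1-q)(-2) ⇒ q = 1/6
P2 indiff ⇒ p·1+(1-p)·6 = p·5+(1-p)·4 ⇒ p(-4) = (1-p)(-2) ⇒ p = 1/3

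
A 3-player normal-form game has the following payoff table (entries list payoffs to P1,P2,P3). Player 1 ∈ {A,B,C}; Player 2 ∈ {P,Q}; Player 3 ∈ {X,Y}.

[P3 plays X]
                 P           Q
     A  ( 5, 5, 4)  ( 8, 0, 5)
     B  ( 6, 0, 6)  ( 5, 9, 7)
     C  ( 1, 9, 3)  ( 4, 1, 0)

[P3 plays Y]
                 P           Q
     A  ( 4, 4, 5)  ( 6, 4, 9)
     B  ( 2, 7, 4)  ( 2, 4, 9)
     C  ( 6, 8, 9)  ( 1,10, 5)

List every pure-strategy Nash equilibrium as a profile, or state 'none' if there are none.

(A,P,X): not NE [P1→B gives 6>5; P3→Y gives 5>4]
(A,P,Y): not NE [P1→C gives 6>4]
(A,Q,X): not NE [P2→P gives 5>0; P3→Y gives 9>5]
(A,Q,Y): NE
(B,P,X): not NE [P2→Q gives 9>0]
(B,P,Y): not NE [P1→C gives 6>2; P3→X gives 6>4]
(B,Q,X): not NE [P1→A gives 8>5; P3→Y gives 9>7]
(B,Q,Y): not NE [P1→A gives 6>2; P2→P gives 7>4]
(C,P,X): not NE [P1→B gives 6>1; P3→Y gives 9>3]
(C,P,Y): not NE [P2→Q gives 10>8]
(C,Q,X): not NE [P1→A gives 8>4; P2→P gives 9>1; P3→Y gives 5>0]
(C,Q,Y): not NE [P1→A gives 6>1]

Nash profiles: (A,Q,Y)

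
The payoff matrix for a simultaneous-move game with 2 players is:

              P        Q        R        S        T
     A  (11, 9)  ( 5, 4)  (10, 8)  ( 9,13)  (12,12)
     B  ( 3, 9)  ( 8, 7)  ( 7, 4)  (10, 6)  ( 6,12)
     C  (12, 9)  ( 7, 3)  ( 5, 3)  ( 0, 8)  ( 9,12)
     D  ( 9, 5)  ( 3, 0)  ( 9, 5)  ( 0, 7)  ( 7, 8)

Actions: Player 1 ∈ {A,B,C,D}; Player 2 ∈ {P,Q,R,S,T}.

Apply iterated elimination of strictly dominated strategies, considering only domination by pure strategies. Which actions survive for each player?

P1 drop D (A beats it: P:11>9 Q:5>3 R:10>9 S:9>0 T:12>7)
P2 drop P (T beats it: A:12>9 B:12>9 C:12>9)
P2 drop Q (T beats it: A:12>4 B:12>7 C:12>3)
P1 drop C (A beats it: R:10>5 S:9>0 T:12>9)
P2 drop R (S beats it: A:13>8 B:6>4)
P1→{A,B} P2→{S,T}

Remaining: P1:{A,B} P2:{S,T}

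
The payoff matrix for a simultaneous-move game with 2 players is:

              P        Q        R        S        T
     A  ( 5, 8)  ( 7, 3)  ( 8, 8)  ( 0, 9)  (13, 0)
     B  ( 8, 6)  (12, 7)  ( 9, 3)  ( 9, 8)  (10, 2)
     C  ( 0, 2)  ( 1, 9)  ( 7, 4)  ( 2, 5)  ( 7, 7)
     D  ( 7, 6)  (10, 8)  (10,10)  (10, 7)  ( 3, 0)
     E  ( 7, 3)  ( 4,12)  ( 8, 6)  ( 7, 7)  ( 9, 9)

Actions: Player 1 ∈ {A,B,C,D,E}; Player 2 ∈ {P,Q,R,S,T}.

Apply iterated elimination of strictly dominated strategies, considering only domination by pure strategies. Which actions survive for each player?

Survivors P1:{B,D} P2:{Q,R,S}

P1 drop C (B beats it: P:8>0 Q:12>1 R:9>7 S:9>2 T:10>7)
P1 drop E (B beats it: P:8>7 Q:12>4 R:9>8 S:9>7 T:10>9)
P2 drop P (S beats it: A:9>8 B:8>6 D:7>6)
P2 drop T (Q beats it: A:3>0 B:7>2 D:8>0)
P1 drop A (B beats it: Q:12>7 R:9>8 S:9>0)
P1→{B,D} P2→{Q,R,S}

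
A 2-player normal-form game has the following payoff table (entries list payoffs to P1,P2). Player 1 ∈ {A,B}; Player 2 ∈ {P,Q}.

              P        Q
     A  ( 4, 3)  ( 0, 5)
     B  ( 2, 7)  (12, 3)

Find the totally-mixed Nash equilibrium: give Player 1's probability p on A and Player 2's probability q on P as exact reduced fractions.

P1 mixes 2/3 on A; P2 mixes 6/7 on P

P1 indiff ⇒ q·4+(1-q)·0 = q·2+(1-q)·12 ⇒ q(2) = (1-q)(12) ⇒ q = 6/7
P2 indiff ⇒ p·3+(1-p)·7 = p·5+(1-p)·3 ⇒ p(-2) = (1-p)(-4) ⇒ p = 2/3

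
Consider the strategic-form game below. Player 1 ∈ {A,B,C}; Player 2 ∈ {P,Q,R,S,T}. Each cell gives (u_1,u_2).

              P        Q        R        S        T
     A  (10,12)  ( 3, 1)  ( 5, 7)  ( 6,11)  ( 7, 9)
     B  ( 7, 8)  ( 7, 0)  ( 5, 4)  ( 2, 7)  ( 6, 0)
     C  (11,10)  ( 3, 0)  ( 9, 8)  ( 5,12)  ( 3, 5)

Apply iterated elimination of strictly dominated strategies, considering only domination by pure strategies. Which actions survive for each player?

P2 drop Q (P beats it: A:12>1 B:8>0 C:10>0)
P2 drop R (P beats it: A:12>7 B:8>4 C:10>8)
P1 drop B (A beats it: P:10>7 S:6>2 T:7>6)
P2 drop T (P beats it: A:12>9 C:10>5)
P1→{A,C} P2→{P,S}

Survivors P1:{A,C} P2:{P,S}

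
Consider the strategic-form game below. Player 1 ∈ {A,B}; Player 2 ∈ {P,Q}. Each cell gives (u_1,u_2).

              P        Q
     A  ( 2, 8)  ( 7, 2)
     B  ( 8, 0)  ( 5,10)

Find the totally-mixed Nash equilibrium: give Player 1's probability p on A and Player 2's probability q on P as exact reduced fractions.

P1 indiff ⇒ q·2+(1-q)·7 = q·8+(1-q)·5 ⇒ q(-6) = (1-q)(-2) ⇒ q = 1/4
P2 indiff ⇒ p·8+(1-p)·0 = p·2+(1-p)·10 ⇒ p(6) = (1-p)(10) ⇒ p = 5/8

(p,q) = (5/8, 1/4)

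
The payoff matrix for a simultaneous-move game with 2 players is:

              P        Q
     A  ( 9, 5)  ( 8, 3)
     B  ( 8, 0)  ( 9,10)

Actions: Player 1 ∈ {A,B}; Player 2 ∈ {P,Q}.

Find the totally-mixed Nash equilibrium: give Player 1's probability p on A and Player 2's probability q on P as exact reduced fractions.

P1 mixes 5/6 on A; P2 mixes 1/2 on P

P1 indiff ⇒ q·9+(1-q)·8 = q·8+(1-q)·9 ⇒ q(1) = (1-q)(1) ⇒ q = 1/2
P2 indiff ⇒ p·5+(1-p)·0 = p·3+(1-p)·10 ⇒ p(2) = (1-p)(10) ⇒ p = 5/6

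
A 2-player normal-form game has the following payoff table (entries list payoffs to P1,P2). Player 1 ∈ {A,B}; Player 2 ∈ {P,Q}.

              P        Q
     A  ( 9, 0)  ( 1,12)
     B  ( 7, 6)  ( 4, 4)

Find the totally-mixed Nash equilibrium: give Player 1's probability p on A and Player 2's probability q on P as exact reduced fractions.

p=1/7, q=3/5

P1 indiff ⇒ q·9+(1-q)·1 = q·7+(1-q)·4 ⇒ q(2) = (1-q)(3) ⇒ q = 3/5
P2 indiff ⇒ p·0+(1-p)·6 = p·12+(1-p)·4 ⇒ p(-12) = (1-p)(-2) ⇒ p = 1/7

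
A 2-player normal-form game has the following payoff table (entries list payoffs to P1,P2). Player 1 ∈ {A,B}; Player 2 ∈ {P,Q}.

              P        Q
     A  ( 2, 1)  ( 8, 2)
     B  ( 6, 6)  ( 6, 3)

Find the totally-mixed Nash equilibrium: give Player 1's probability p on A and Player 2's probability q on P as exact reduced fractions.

p=3/4, q=1/3

P1 indiff ⇒ q·2+(1-q)·8 = q·6+(1-q)·6 ⇒ q(-4) = (1-q)(-2) ⇒ q = 1/3
P2 indiff ⇒ p·1+(1-p)·6 = p·2+(1-p)·3 ⇒ p(-1) = (1-p)(-3) ⇒ p = 3/4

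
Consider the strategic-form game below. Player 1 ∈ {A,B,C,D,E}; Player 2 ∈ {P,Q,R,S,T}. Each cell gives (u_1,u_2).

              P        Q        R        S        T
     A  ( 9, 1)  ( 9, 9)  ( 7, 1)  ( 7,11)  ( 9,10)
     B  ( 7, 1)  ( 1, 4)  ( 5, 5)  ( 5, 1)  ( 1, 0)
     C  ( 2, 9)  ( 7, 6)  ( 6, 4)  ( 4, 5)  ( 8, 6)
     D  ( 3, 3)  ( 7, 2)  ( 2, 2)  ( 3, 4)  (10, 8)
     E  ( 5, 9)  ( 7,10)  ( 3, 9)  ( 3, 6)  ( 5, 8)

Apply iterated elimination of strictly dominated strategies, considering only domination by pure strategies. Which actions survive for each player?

P1 drop B (A beats it: P:9>7 Q:9>1 R:7>5 S:7>5 T:9>1)
P1 drop C (A beats it: P:9>2 Q:9>7 R:7>6 S:7>4 T:9>8)
P1 drop E (A beats it: P:9>5 Q:9>7 R:7>3 S:7>3 T:9>5)
P2 drop P (S beats it: A:11>1 D:4>3)
P2 drop Q (S beats it: A:11>9 D:4>2)
P2 drop R (S beats it: A:11>1 D:4>2)
P1→{A,D} P2→{S,T}

Survivors P1:{A,D} P2:{S,T}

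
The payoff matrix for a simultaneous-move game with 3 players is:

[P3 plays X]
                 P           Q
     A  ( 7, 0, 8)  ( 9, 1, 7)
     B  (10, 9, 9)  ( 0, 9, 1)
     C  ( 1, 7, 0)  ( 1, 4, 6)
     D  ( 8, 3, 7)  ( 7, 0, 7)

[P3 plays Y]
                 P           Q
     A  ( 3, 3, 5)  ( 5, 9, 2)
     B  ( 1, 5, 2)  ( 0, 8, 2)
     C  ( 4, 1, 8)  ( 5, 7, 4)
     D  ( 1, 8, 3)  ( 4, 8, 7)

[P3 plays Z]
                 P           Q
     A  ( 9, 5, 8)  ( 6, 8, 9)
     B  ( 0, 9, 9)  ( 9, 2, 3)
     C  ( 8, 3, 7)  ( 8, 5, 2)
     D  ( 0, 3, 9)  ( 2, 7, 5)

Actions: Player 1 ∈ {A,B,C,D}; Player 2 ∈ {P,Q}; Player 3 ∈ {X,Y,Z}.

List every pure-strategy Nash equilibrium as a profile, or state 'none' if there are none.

Nash profiles: (B,P,X)

(A,P,X): not NE [P1→B gives 10>7; P2→Q gives 1>0]
(A,P,Y): not NE [P1→C gives 4>3; P2→Q gives 9>3; P3→Z gives 8>5]
(A,P,Z): not NE [P2→Q gives 8>5]
(A,Q,X): not NE [P3→Z gives 9>7]
(A,Q,Y): not NE [P3→Z gives 9>2]
(A,Q,Z): not NE [P1→B gives 9>6]
(B,P,X): NE
(B,P,Y): not NE [P1→C gives 4>1; P2→Q gives 8>5; P3→Z gives 9>2]
(B,P,Z): not NE [P1→A gives 9>0]
(B,Q,X): not NE [P1→A gives 9>0; P3→Z gives 3>1]
(B,Q,Y): not NE [P1→C gives 5>0; P3→Z gives 3>2]
(B,Q,Z): not NE [P2→P gives 9>2]
(C,P,X): not NE [P1→B gives 10>1; P3→Y gives 8>0]
(C,P,Y): not NE [P2→Q gives 7>1]
(C,P,Z): not NE [P1→A gives 9>8; P2→Q gives 5>3; P3→Y gives 8>7]
(C,Q,X): not NE [P1→A gives 9>1; P2→P gives 7>4]
(C,Q,Y): not NE [P3→X gives 6>4]
(C,Q,Z): not NE [P1→B gives 9>8; P3→X gives 6>2]
(D,P,X): not NE [P1→B gives 10>8; P3→Z gives 9>7]
(D,P,Y): not NE [P1→C gives 4>1; P3→Z gives 9>3]
(D,P,Z): not NE [P1→A gives 9>0; P2→Q gives 7>3]
(D,Q,X): not NE [P1→A gives 9>7; P2→P gives 3>0]
(D,Q,Y): not NE [P1→C gives 5>4]
(D,Q,Z): not NE [P1→B gives 9>2; P3→Y gives 7>5]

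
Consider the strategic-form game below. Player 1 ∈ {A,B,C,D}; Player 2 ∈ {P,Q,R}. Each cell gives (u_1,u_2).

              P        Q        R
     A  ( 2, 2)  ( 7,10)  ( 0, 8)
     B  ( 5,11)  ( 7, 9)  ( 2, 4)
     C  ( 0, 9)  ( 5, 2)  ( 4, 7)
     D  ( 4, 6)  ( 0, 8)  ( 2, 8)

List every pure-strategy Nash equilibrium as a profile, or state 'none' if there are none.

PSNE = {(A,Q), (B,P)}

(A,P): not NE [P1→B gives 5>2; P2→Q gives 10>2]
(A,Q): NE
(A,R): not NE [P1→C gives 4>0; P2→Q gives 10>8]
(B,P): NE
(B,Q): not NE [P2→P gives 11>9]
(B,R): not NE [P1→C gives 4>2; P2→P gives 11>4]
(C,P): not NE [P1→B gives 5>0]
(C,Q): not NE [P1→B gives 7>5; P2→P gives 9>2]
(C,R): not NE [P2→P gives 9>7]
(D,P): not NE [P1→B gives 5>4; P2→R gives 8>6]
(D,Q): not NE [P1→B gives 7>0]
(D,R): not NE [P1→C gives 4>2]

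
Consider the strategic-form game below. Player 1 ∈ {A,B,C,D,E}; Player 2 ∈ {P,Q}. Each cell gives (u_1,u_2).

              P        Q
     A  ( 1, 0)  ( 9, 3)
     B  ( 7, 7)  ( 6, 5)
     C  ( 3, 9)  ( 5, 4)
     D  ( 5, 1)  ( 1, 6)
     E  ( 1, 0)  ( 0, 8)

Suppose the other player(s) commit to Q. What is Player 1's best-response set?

BR_1 = {A}

u_1(A vs Q) = 9
u_1(B vs Q) = 6
u_1(C vs Q) = 5
u_1(D vs Q) = 1
u_1(E vs Q) = 0
max payoff 9 at {A}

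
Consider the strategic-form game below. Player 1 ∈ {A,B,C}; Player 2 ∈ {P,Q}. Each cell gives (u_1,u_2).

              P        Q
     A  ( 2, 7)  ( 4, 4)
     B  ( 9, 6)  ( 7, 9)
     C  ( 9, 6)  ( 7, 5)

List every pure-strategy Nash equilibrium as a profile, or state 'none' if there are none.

PSNE = {(B,Q), (C,P)}

(A,P): not NE [P1→C gives 9>2]
(A,Q): not NE [P1→C gives 7>4; P2→P gives 7>4]
(B,P): not NE [P2→Q gives 9>6]
(B,Q): NE
(C,P): NE
(C,Q): not NE [P2→P gives 6>5]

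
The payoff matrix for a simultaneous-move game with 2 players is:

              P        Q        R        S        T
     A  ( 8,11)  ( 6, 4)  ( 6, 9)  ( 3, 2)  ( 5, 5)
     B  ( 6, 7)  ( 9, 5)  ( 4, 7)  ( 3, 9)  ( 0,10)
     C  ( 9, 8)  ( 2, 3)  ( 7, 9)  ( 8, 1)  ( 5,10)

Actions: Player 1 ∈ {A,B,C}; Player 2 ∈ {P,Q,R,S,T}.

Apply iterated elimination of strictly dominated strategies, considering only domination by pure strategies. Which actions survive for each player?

Remaining: P1:{A,C} P2:{P,R,T}

P2 drop Q (P beats it: A:11>4 B:7>5 C:8>3)
P1 drop B (C beats it: P:9>6 R:7>4 S:8>3 T:5>0)
P2 drop S (P beats it: A:11>2 C:8>1)
P1→{A,C} P2→{P,R,T}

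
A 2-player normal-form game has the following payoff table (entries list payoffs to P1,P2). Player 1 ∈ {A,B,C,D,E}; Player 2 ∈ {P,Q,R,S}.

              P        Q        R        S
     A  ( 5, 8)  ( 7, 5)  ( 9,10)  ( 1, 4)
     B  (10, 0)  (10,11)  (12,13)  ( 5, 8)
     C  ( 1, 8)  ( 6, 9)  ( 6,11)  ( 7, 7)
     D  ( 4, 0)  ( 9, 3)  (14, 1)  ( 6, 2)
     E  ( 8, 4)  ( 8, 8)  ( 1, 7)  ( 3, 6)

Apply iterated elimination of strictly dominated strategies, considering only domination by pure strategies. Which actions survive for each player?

Remaining: P1:{B,D} P2:{Q,R}

P1 drop A (B beats it: P:10>5 Q:10>7 R:12>9 S:5>1)
P1 drop E (B beats it: P:10>8 Q:10>8 R:12>1 S:5>3)
P2 drop P (Q beats it: B:11>0 C:9>8 D:3>0)
P2 drop S (Q beats it: B:11>8 C:9>7 D:3>2)
P1 drop C (B beats it: Q:10>6 R:12>6)
P1→{B,D} P2→{Q,R}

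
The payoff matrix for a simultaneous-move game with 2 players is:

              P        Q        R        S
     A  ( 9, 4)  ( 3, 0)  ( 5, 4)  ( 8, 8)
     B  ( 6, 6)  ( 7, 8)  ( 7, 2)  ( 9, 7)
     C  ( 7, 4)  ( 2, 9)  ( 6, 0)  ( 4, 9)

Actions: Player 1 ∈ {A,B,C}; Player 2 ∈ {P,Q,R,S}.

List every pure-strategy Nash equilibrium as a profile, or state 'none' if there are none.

NE set: (B,Q)

(A,P): not NE [P2→S gives 8>4]
(A,Q): not NE [P1→B gives 7>3; P2→S gives 8>0]
(A,R): not NE [P1→B gives 7>5; P2→S gives 8>4]
(A,S): not NE [P1→B gives 9>8]
(B,P): not NE [P1→A gives 9>6; P2→Q gives 8>6]
(B,Q): NE
(B,R): not NE [P2→Q gives 8>2]
(B,S): not NE [P2→Q gives 8>7]
(C,P): not NE [P1→A gives 9>7; P2→S gives 9>4]
(C,Q): not NE [P1→B gives 7>2]
(C,R): not NE [P1→B gives 7>6; P2→S gives 9>0]
(C,S): not NE [P1→B gives 9>4]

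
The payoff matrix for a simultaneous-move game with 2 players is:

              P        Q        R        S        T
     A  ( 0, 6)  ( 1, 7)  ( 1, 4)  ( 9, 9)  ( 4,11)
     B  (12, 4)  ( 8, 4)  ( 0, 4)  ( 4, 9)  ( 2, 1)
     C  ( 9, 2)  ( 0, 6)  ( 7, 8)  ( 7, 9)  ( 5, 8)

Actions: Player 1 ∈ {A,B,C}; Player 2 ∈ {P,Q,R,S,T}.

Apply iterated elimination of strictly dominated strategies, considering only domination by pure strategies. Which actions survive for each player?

IESDS → P1:{A,C} P2:{S,T}

P2 drop P (S beats it: A:9>6 B:9>4 C:9>2)
P2 drop Q (S beats it: A:9>7 B:9>4 C:9>6)
P1 drop B (A beats it: R:1>0 S:9>4 T:4>2)
P2 drop R (S beats it: A:9>4 C:9>8)
P1→{A,C} P2→{S,T}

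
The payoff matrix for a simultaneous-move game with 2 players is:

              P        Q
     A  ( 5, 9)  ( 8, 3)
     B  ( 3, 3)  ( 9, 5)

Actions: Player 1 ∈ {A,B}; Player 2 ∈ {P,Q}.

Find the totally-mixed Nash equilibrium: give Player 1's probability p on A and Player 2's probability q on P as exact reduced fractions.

p=1/4, q=1/3

P1 indiff ⇒ q·5+(1-q)·8 = q·3+(1-q)·9 ⇒ q(2) = (1-q)(1) ⇒ q = 1/3
P2 indiff ⇒ p·9+(1-p)·3 = p·3+(1-p)·5 ⇒ p(6) = (1-p)(2) ⇒ p = 1/4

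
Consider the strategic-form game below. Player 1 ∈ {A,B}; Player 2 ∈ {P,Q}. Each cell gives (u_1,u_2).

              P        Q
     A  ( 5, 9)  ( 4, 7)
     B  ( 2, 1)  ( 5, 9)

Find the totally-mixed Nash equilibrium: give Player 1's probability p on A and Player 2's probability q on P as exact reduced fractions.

p=4/5, q=1/4

P1 indiff ⇒ q·5+(1-q)·4 = q·2+(1-q)·5 ⇒ q(3) = (1-q)(1) ⇒ q = 1/4
P2 indiff ⇒ p·9+(1-p)·1 = p·7+(1-p)·9 ⇒ p(2) = (1-p)(8) ⇒ p = 4/5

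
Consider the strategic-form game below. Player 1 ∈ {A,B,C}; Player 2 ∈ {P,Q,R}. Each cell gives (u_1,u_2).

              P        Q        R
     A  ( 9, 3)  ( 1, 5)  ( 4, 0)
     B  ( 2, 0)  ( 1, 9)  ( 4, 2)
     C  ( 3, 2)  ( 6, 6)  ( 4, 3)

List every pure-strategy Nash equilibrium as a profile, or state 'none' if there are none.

PSNE = {(C,Q)}

(A,P): not NE [P2→Q gives 5>3]
(A,Q): not NE [P1→C gives 6>1]
(A,R): not NE [P2→Q gives 5>0]
(B,P): not NE [P1→A gives 9>2; P2→Q gives 9>0]
(B,Q): not NE [P1→C gives 6>1]
(B,R): not NE [P2→Q gives 9>2]
(C,P): not NE [P1→A gives 9>3; P2→Q gives 6>2]
(C,Q): NE
(C,R): not NE [P2→Q gives 6>3]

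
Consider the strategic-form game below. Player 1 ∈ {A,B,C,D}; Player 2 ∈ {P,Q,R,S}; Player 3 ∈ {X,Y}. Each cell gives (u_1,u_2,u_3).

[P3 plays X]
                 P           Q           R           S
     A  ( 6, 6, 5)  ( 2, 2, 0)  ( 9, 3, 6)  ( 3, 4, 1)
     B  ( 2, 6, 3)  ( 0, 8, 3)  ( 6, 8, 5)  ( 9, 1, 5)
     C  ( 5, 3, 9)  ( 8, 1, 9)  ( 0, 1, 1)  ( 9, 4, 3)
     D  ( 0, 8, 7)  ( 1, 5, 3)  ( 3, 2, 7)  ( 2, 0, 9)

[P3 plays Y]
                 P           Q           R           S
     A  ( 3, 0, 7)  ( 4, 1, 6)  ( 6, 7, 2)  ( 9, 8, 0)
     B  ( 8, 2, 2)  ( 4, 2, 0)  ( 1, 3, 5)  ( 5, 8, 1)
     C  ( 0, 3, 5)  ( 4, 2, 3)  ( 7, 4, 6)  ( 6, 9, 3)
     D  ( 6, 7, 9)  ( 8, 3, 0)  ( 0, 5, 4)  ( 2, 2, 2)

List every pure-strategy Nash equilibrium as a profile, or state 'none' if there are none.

(A,P,X): not NE [P3→Y gives 7>5]
(A,P,Y): not NE [P1→B gives 8>3; P2→S gives 8>0]
(A,Q,X): not NE [P1→C gives 8>2; P2→P gives 6>2; P3→Y gives 6>0]
(A,Q,Y): not NE [P1→D gives 8>4; P2→S gives 8>1]
(A,R,X): not NE [P2→P gives 6>3]
(A,R,Y): not NE [P1→C gives 7>6; P2→S gives 8>7; P3→X gives 6>2]
(A,S,X): not NE [P1→C gives 9>3; P2→P gives 6>4]
(A,S,Y): not NE [P3→X gives 1>0]
(B,P,X): not NE [P1→A gives 6>2; P2→R gives 8>6]
(B,P,Y): not NE [P2→S gives 8>2; P3→X gives 3>2]
(B,Q,X): not NE [P1→C gives 8>0]
(B,Q,Y): not NE [P1→D gives 8>4; P2→S gives 8>2; P3→X gives 3>0]
(B,R,X): not NE [P1→A gives 9>6]
(B,R,Y): not NE [P1→C gives 7>1; P2→S gives 8>3]
(B,S,X): not NE [P2→R gives 8>1]
(B,S,Y): not NE [P1→A gives 9>5; P3→X gives 5>1]
(C,P,X): not NE [P1→A gives 6>5; P2→S gives 4>3]
(C,P,Y): not NE [P1→B gives 8>0; P2→S gives 9>3; P3→X gives 9>5]
(C,Q,X): not NE [P2→S gives 4>1]
(C,Q,Y): not NE [P1→D gives 8>4; P2→S gives 9>2; P3→X gives 9>3]
(C,R,X): not NE [P1→A gives 9>0; P2→S gives 4>1; P3→Y gives 6>1]
(C,R,Y): not NE [P2→S gives 9>4]
(C,S,X): NE
(C,S,Y): not NE [P1→A gives 9>6]
(D,P,X): not NE [P1→A gives 6>0; P3→Y gives 9>7]
(D,P,Y): not NE [P1→B gives 8>6]
(D,Q,X): not NE [P1→C gives 8>1; P2→P gives 8>5]
(D,Q,Y): not NE [P2→P gives 7>3; P3→X gives 3>0]
(D,R,X): not NE [P1→A gives 9>3; P2→P gives 8>2]
(D,R,Y): not NE [P1→C gives 7>0; P2→P gives 7>5; P3→X gives 7>4]
(D,S,X): not NE [P1→C gives 9>2; P2→P gives 8>0]
(D,S,Y): not NE [P1→A gives 9>2; P2→P gives 7>2; P3→X gives 9>2]

Nash profiles: (C,S,X)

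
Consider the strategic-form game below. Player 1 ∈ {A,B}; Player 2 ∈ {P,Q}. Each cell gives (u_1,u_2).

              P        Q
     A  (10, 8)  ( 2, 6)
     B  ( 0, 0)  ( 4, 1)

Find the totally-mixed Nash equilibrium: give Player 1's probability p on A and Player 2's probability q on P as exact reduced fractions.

(p,q) = (1/3, 1/6)

P1 indiff ⇒ q·10+(1-q)·2 = q·0+(1-q)·4 ⇒ q(10) = (1-q)(2) ⇒ q = 1/6
P2 indiff ⇒ p·8+(1-p)·0 = p·6+(1-p)·1 ⇒ p(2) = (1-p)(1) ⇒ p = 1/3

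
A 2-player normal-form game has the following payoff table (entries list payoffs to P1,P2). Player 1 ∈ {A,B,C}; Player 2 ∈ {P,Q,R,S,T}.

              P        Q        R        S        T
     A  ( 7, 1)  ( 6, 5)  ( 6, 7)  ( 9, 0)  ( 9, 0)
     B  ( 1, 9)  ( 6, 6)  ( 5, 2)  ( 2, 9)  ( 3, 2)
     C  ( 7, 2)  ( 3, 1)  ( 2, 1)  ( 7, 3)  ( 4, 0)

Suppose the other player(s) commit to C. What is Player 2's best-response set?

P2 best: {S}

u_2(P vs C) = 2
u_2(Q vs C) = 1
u_2(R vs C) = 1
u_2(S vs C) = 3
u_2(T vs C) = 0
max payoff 3 at {S}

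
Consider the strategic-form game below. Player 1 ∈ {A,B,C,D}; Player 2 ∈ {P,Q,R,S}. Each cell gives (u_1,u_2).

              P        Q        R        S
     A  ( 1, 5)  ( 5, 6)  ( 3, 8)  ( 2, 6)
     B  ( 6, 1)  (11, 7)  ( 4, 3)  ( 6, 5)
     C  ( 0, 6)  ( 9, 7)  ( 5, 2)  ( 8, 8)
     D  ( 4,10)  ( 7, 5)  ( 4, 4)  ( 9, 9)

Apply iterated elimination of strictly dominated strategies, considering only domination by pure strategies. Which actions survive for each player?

P1 drop A (B beats it: P:6>1 Q:11>5 R:4>3 S:6>2)
P2 drop R (Q beats it: B:7>3 C:7>2 D:5>4)
P1→{B,C,D} P2→{P,Q,S}

Remaining: P1:{B,C,D} P2:{P,Q,S}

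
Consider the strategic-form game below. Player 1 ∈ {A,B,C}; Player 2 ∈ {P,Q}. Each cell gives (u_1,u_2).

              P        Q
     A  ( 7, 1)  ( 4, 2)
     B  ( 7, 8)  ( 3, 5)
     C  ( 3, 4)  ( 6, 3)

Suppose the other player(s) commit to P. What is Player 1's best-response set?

u_1(A vs P) = 7
u_1(B vs P) = 7
u_1(C vs P) = 3
max payoff 7 at {A,B}

argmax u_1 = {A,B}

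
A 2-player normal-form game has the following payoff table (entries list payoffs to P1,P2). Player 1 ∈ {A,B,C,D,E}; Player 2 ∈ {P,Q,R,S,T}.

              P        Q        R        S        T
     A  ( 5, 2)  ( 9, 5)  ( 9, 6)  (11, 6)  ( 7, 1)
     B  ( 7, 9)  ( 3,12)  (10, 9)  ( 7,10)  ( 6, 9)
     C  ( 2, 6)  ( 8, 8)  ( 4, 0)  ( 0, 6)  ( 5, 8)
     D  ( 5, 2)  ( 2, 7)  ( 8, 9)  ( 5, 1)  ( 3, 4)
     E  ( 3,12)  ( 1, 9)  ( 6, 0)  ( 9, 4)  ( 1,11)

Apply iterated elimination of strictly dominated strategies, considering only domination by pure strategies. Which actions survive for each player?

Survivors P1:{A,B} P2:{Q,R,S}

P1 drop C (A beats it: P:5>2 Q:9>8 R:9>4 S:11>0 T:7>5)
P1 drop D (B beats it: P:7>5 Q:3>2 R:10>8 S:7>5 T:6>3)
P1 drop E (A beats it: P:5>3 Q:9>1 R:9>6 S:11>9 T:7>1)
P2 drop P (Q beats it: A:5>2 B:12>9)
P2 drop T (Q beats it: A:5>1 B:12>9)
P1→{A,B} P2→{Q,R,S}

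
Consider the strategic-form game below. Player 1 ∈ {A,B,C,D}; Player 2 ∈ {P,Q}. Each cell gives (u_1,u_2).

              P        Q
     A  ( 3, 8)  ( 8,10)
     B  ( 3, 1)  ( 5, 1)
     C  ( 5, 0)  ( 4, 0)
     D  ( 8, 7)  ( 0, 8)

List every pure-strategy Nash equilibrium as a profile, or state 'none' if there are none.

NE set: (A,Q)

(A,P): not NE [P1→D gives 8>3; P2→Q gives 10>8]
(A,Q): NE
(B,P): not NE [P1→D gives 8>3]
(B,Q): not NE [P1→A gives 8>5]
(C,P): not NE [P1→D gives 8>5]
(C,Q): not NE [P1→A gives 8>4]
(D,P): not NE [P2→Q gives 8>7]
(D,Q): not NE [P1→A gives 8>0]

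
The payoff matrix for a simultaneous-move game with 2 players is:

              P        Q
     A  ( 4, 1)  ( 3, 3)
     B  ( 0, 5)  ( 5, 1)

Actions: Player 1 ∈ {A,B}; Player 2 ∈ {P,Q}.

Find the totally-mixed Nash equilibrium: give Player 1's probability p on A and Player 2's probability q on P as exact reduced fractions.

P1 mixes 2/3 on A; P2 mixes 1/3 on P

P1 indiff ⇒ q·4+(1-q)·3 = q·0+(1-q)·5 ⇒ q(4) = (1-q)(2) ⇒ q = 1/3
P2 indiff ⇒ p·1+(1-p)·5 = p·3+(1-p)·1 ⇒ p(-2) = (1-p)(-4) ⇒ p = 2/3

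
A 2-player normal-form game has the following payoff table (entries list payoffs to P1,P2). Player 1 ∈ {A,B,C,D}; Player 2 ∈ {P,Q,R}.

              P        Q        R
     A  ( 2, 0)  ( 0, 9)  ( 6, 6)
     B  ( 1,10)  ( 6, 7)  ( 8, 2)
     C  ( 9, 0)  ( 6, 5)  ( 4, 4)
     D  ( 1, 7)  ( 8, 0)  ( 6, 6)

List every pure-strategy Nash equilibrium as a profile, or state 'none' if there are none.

No pure NE.

(A,P): not NE [P1→C gives 9>2; P2→Q gives 9>0]
(A,Q): not NE [P1→D gives 8>0]
(A,R): not NE [P1→B gives 8>6; P2→Q gives 9>6]
(B,P): not NE [P1→C gives 9>1]
(B,Q): not NE [P1→D gives 8>6; P2→P gives 10>7]
(B,R): not NE [P2→P gives 10>2]
(C,P): not NE [P2→Q gives 5>0]
(C,Q): not NE [P1→D gives 8>6]
(C,R): not NE [P1→B gives 8>4; P2→Q gives 5>4]
(D,P): not NE [P1→C gives 9>1]
(D,Q): not NE [P2→P gives 7>0]
(D,R): not NE [P1→B gives 8>6; P2→P gives 7>6]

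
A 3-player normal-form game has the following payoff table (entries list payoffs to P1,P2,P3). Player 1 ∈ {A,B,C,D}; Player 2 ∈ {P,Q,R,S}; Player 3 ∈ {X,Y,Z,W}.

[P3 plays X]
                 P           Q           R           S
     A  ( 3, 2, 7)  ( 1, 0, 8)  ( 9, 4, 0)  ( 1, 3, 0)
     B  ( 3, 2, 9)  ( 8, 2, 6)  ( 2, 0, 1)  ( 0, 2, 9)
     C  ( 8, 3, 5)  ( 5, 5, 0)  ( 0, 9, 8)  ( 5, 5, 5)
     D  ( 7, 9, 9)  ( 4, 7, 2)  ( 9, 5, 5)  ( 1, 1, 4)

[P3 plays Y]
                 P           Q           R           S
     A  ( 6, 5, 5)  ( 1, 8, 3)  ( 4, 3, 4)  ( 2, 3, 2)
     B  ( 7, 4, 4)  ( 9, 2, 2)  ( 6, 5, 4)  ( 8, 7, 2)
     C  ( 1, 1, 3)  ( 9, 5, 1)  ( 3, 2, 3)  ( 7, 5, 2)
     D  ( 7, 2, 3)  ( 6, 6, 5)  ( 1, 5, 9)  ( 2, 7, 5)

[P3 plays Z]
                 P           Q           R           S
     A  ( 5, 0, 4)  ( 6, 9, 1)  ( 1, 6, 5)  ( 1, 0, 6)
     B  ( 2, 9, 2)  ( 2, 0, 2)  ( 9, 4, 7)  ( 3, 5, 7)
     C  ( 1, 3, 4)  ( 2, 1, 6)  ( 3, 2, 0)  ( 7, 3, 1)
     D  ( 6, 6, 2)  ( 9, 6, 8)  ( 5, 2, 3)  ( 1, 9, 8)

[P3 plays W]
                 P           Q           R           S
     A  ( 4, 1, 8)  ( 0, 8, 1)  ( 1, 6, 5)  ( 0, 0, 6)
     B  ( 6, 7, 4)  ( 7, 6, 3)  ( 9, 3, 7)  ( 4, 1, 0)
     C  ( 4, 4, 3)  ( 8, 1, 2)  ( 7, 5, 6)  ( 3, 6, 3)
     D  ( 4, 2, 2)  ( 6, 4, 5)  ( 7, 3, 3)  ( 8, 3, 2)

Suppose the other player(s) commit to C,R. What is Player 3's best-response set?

argmax u_3 = {X}

u_3(X vs C,R) = 8
u_3(Y vs C,R) = 3
u_3(Z vs C,R) = 0
u_3(W vs C,R) = 6
max payoff 8 at {X}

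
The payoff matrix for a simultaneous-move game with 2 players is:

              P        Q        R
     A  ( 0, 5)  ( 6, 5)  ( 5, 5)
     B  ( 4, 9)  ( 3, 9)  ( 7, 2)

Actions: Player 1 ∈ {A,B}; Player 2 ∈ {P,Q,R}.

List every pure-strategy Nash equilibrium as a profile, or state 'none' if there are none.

Nash profiles: (A,Q), (B,P)

(A,P): not NE [P1→B gives 4>0]
(A,Q): NE
(A,R): not NE [P1→B gives 7>5]
(B,P): NE
(B,Q): not NE [P1→A gives 6>3]
(B,R): not NE [P2→Q gives 9>2]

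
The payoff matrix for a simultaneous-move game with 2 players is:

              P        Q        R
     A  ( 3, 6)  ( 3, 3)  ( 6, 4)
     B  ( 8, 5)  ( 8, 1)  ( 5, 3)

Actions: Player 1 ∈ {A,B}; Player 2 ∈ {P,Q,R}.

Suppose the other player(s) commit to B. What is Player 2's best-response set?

u_2(P vs B) = 5
u_2(Q vs B) = 1
u_2(R vs B) = 3
max payoff 5 at {P}

BR_2 = {P}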